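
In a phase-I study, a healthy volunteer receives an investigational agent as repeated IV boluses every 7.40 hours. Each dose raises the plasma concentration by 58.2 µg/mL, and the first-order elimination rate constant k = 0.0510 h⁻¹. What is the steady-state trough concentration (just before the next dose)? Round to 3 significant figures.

127 µg/mL

Fraction remaining after one interval: e^(−kτ) = e^(−0.05100 × 7.40) = 0.6856
R = 1 / (1 − 0.6856) = 3.181
Css,max = 58.2 × 3.181 = 185.1 µg/mL
Css,min = Css,max × e^(−kτ) = 185.1 × 0.6856 ≈ 127 µg/mL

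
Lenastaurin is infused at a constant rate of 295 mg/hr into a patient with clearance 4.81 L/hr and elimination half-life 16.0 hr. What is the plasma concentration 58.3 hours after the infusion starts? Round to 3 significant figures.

Css = rate / CL = 295 / 4.81 = 61.33 mg/L
k = ln 2 / 16.0 = 0.04332 hr⁻¹
C(t) = Css (1 − e^(−kt)) = 61.33 × (1 − e^(−2.526)) = 61.33 × 0.9200 ≈ 56.4 mg/L

56.4 mg/L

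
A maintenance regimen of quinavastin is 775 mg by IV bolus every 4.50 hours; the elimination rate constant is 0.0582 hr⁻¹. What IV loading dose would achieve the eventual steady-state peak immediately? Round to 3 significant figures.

Accumulation ratio R = 1 / (1 − e^(−kτ)) = 1 / (1 − e^(−0.05820×4.50)) = 1 / (1 − 0.7696) = 4.340
Loading dose = maintenance dose × R = 775 × 4.340 ≈ 3360 mg

3360 mg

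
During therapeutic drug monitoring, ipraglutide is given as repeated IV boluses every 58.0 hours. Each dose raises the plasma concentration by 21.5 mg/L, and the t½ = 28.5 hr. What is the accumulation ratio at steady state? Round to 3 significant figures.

k = ln 2 / 28.5 = 0.02432 hr⁻¹
Fraction remaining after one interval: e^(−kτ) = e^(−0.02432 × 58.0) = 0.2440
R = 1 / (1 − 0.2440) = 1 / 0.7560 ≈ 1.32

1.32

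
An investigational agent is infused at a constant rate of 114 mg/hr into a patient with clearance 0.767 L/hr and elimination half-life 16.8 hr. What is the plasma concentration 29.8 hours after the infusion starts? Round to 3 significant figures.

Css = rate / CL = 114 / 0.767 = 148.6 µg/mL
k = ln 2 / 16.8 = 0.04126 hr⁻¹
C(t) = Css (1 − e^(−kt)) = 148.6 × (1 − e^(−1.230)) = 148.6 × 0.7076 ≈ 105 µg/mL

105 µg/mL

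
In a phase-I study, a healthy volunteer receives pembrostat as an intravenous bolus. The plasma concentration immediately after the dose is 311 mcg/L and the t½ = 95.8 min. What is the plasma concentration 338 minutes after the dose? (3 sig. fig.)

27.0 mcg/L

k = ln 2 / 95.8 = 0.007235 min⁻¹
C(t) = C₀ e^(−kt) = 311 × e^(−0.007235 × 338) = 311 × e^(−2.446) = 311 × 0.08668 ≈ 27.0 mcg/L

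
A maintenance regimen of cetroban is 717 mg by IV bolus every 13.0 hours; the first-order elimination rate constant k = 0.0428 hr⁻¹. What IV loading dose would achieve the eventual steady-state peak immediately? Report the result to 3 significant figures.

1680 mg

Accumulation ratio R = 1 / (1 − e^(−kτ)) = 1 / (1 − e^(−0.04280×13.0)) = 1 / (1 − 0.5733) = 2.343
Loading dose = maintenance dose × R = 717 × 2.343 ≈ 1680 mg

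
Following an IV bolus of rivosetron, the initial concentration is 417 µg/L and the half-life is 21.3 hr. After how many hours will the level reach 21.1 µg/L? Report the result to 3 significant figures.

k = ln 2 / 21.3 = 0.03254 hr⁻¹
C(t) = C₀ e^(−kt)  ⇒  t = ln(C₀/C) / k
t = ln(417/21.1) / 0.03254 = 2.984 / 0.03254 ≈ 91.7 hours

91.7 hours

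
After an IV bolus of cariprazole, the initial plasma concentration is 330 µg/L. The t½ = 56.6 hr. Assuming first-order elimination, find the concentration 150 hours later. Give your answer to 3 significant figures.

52.6 µg/L

k = ln 2 / 56.6 = 0.01225 hr⁻¹
C(t) = C₀ e^(−kt) = 330 × e^(−0.01225 × 150) = 330 × e^(−1.837) = 330 × 0.1593 ≈ 52.6 µg/L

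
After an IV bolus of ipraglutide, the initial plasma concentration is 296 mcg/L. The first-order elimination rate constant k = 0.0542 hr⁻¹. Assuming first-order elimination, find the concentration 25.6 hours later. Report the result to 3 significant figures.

C(t) = C₀ e^(−kt) = 296 × e^(−0.05420 × 25.6) = 296 × e^(−1.388) = 296 × 0.2497 ≈ 73.9 mcg/L

73.9 mcg/L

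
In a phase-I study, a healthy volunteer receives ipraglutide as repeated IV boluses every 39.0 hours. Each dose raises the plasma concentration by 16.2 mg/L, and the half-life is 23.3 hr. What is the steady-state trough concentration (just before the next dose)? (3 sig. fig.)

k = ln 2 / 23.3 = 0.02975 hr⁻¹
Fraction remaining after one interval: e^(−kτ) = e^(−0.02975 × 39.0) = 0.3134
R = 1 / (1 − 0.3134) = 1.456
Css,max = 16.2 × 1.456 = 23.60 mg/L
Css,min = Css,max × e^(−kτ) = 23.60 × 0.3134 ≈ 7.40 mg/L

7.40 mg/L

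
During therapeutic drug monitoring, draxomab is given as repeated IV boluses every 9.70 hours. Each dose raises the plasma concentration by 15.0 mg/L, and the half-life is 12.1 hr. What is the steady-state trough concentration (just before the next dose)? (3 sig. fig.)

k = ln 2 / 12.1 = 0.05728 hr⁻¹
Fraction remaining after one interval: e^(−kτ) = e^(−0.05728 × 9.70) = 0.5737
R = 1 / (1 − 0.5737) = 2.346
Css,max = 15.0 × 2.346 = 35.19 mg/L
Css,min = Css,max × e^(−kτ) = 35.19 × 0.5737 ≈ 20.2 mg/L

20.2 mg/L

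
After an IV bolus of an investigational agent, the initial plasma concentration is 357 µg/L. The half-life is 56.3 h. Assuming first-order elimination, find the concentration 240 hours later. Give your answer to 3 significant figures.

18.6 µg/L

k = ln 2 / 56.3 = 0.01231 h⁻¹
C(t) = C₀ e^(−kt) = 357 × e^(−0.01231 × 240) = 357 × e^(−2.955) = 357 × 0.05209 ≈ 18.6 µg/L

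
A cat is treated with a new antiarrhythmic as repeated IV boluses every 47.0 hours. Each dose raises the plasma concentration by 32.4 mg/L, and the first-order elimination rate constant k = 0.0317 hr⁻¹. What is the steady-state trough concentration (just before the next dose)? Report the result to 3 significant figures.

9.43 mg/L

Fraction remaining after one interval: e^(−kτ) = e^(−0.03170 × 47.0) = 0.2254
R = 1 / (1 − 0.2254) = 1.291
Css,max = 32.4 × 1.291 = 41.83 mg/L
Css,min = Css,max × e^(−kτ) = 41.83 × 0.2254 ≈ 9.43 mg/L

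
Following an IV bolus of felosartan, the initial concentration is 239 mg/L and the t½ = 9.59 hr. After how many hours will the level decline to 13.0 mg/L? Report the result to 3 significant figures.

k = ln 2 / 9.59 = 0.07228 hr⁻¹
C(t) = C₀ e^(−kt)  ⇒  t = ln(C₀/C) / k
t = ln(239/13.0) / 0.07228 = 2.912 / 0.07228 ≈ 40.3 hours

40.3 hours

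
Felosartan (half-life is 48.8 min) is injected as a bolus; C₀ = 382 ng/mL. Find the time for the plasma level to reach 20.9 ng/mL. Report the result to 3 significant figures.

k = ln 2 / 48.8 = 0.01420 min⁻¹
C(t) = C₀ e^(−kt)  ⇒  t = ln(C₀/C) / k
t = ln(382/20.9) / 0.01420 = 2.906 / 0.01420 ≈ 205 minutes

205 minutes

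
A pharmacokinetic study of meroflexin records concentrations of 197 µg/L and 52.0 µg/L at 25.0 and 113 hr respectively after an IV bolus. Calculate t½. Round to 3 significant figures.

k = ln(C₁/C₂) / (t₂ − t₁) = ln(197/52.0) / (113 − 25.0)
  = 1.332 / 88.00 = 0.01514 hr⁻¹
t½ = ln 2 / k = ln 2 / 0.01514 ≈ 45.8 hours

45.8 hours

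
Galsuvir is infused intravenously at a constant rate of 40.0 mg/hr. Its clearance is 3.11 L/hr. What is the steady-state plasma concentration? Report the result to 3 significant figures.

12.9 mg/L

Css = infusion rate / CL = 40.0 / 3.11 ≈ 12.9 mg/L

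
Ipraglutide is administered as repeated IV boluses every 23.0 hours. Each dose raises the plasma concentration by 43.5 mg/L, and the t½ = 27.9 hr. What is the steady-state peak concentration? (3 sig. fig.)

99.9 mg/L

k = ln 2 / 27.9 = 0.02484 hr⁻¹
Fraction remaining after one interval: e^(−kτ) = e^(−0.02484 × 23.0) = 0.5647
R = 1 / (1 − 0.5647) = 2.297
Css,max = 43.5 × 2.297 ≈ 99.9 mg/L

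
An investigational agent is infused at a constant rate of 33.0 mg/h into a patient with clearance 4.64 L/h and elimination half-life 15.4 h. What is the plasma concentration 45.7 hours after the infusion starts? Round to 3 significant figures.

6.20 µg/mL

Css = rate / CL = 33.0 / 4.64 = 7.112 µg/mL
k = ln 2 / 15.4 = 0.04501 h⁻¹
C(t) = Css (1 − e^(−kt)) = 7.112 × (1 − e^(−2.057)) = 7.112 × 0.8722 ≈ 6.20 µg/mL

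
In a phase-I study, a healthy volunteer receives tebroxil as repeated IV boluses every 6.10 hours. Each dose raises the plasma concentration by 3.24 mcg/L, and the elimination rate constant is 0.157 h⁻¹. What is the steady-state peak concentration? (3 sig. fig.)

Fraction remaining after one interval: e^(−kτ) = e^(−0.1570 × 6.10) = 0.3838
R = 1 / (1 − 0.3838) = 1.623
Css,max = 3.24 × 1.623 ≈ 5.26 mcg/L

5.26 mcg/L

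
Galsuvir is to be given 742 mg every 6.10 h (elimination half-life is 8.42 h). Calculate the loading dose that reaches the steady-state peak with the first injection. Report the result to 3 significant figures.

1880 mg

k = ln 2 / 8.42 = 0.08232 h⁻¹
Accumulation ratio R = 1 / (1 − e^(−kτ)) = 1 / (1 − e^(−0.08232×6.10)) = 1 / (1 − 0.6052) = 2.533
Loading dose = maintenance dose × R = 742 × 2.533 ≈ 1880 mg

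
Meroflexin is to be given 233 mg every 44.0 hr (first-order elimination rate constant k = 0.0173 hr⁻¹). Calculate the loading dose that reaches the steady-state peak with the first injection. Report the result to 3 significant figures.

Accumulation ratio R = 1 / (1 − e^(−kτ)) = 1 / (1 − e^(−0.01730×44.0)) = 1 / (1 − 0.4671) = 1.877
Loading dose = maintenance dose × R = 233 × 1.877 ≈ 437 mg

437 mg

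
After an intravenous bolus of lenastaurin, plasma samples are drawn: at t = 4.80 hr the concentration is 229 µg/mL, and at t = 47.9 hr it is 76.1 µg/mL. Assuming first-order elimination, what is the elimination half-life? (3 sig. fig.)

27.1 hours

k = ln(C₁/C₂) / (t₂ − t₁) = ln(229/76.1) / (47.9 − 4.80)
  = 1.102 / 43.10 = 0.02556 hr⁻¹
t½ = ln 2 / k = ln 2 / 0.02556 ≈ 27.1 hours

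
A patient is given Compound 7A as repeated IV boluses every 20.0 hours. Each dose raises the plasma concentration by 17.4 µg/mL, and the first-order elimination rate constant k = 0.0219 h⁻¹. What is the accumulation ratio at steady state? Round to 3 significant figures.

Fraction remaining after one interval: e^(−kτ) = e^(−0.02190 × 20.0) = 0.6453
R = 1 / (1 − 0.6453) = 1 / 0.3547 ≈ 2.82

2.82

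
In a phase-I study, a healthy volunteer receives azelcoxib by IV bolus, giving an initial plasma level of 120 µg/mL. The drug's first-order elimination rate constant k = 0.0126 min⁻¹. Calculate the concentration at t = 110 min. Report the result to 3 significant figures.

C(t) = C₀ e^(−kt) = 120 × e^(−0.01260 × 110) = 120 × e^(−1.386) = 120 × 0.2501 ≈ 30.0 µg/mL

30.0 µg/mL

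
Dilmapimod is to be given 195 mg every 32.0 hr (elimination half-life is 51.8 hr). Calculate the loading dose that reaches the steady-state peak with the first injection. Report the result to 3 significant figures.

560 mg

k = ln 2 / 51.8 = 0.01338 hr⁻¹
Accumulation ratio R = 1 / (1 − e^(−kτ)) = 1 / (1 − e^(−0.01338×32.0)) = 1 / (1 − 0.6517) = 2.871
Loading dose = maintenance dose × R = 195 × 2.871 ≈ 560 mg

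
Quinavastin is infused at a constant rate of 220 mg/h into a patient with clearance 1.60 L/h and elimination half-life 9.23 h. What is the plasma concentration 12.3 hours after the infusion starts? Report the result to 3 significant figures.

Css = rate / CL = 220 / 1.60 = 137.5 mg/L
k = ln 2 / 9.23 = 0.07510 h⁻¹
C(t) = Css (1 − e^(−kt)) = 137.5 × (1 − e^(−0.9237)) = 137.5 × 0.6030 ≈ 82.9 mg/L

82.9 mg/L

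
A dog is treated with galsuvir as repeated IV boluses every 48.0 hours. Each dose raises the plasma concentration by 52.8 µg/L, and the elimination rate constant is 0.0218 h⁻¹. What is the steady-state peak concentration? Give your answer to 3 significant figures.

Fraction remaining after one interval: e^(−kτ) = e^(−0.02180 × 48.0) = 0.3512
R = 1 / (1 − 0.3512) = 1.541
Css,max = 52.8 × 1.541 ≈ 81.4 µg/L

81.4 µg/L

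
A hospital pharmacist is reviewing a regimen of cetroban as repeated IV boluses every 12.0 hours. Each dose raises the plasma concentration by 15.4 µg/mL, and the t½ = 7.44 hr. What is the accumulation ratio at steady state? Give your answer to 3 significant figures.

1.49

k = ln 2 / 7.44 = 0.09316 hr⁻¹
Fraction remaining after one interval: e^(−kτ) = e^(−0.09316 × 12.0) = 0.3269
R = 1 / (1 − 0.3269) = 1 / 0.6731 ≈ 1.49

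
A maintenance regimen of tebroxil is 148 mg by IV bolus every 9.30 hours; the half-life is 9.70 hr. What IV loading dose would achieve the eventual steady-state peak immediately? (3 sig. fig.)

k = ln 2 / 9.70 = 0.07146 hr⁻¹
Accumulation ratio R = 1 / (1 − e^(−kτ)) = 1 / (1 − e^(−0.07146×9.30)) = 1 / (1 − 0.5145) = 2.060
Loading dose = maintenance dose × R = 148 × 2.060 ≈ 305 mg

305 mg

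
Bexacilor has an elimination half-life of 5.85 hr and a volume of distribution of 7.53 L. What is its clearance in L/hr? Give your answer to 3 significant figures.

0.892 L/hr

k = ln 2 / t½ = ln 2 / 5.85 = 0.1185 hr⁻¹
CL = k · V = 0.1185 × 7.53 ≈ 0.892 L/hr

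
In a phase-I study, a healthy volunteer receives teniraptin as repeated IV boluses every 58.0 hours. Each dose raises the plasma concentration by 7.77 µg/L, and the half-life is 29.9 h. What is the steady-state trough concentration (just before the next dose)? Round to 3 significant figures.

2.74 µg/L

k = ln 2 / 29.9 = 0.02318 h⁻¹
Fraction remaining after one interval: e^(−kτ) = e^(−0.02318 × 58.0) = 0.2607
R = 1 / (1 − 0.2607) = 1.353
Css,max = 7.77 × 1.353 = 10.51 µg/L
Css,min = Css,max × e^(−kτ) = 10.51 × 0.2607 ≈ 2.74 µg/L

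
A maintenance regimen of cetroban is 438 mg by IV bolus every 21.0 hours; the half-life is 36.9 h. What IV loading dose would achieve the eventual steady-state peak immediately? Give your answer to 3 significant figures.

k = ln 2 / 36.9 = 0.01878 h⁻¹
Accumulation ratio R = 1 / (1 − e^(−kτ)) = 1 / (1 − e^(−0.01878×21.0)) = 1 / (1 − 0.6740) = 3.068
Loading dose = maintenance dose × R = 438 × 3.068 ≈ 1340 mg

1340 mg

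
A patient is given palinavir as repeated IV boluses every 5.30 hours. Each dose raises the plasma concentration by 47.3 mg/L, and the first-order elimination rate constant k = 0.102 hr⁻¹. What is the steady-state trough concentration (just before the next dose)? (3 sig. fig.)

66.0 mg/L

Fraction remaining after one interval: e^(−kτ) = e^(−0.1020 × 5.30) = 0.5824
R = 1 / (1 − 0.5824) = 2.395
Css,max = 47.3 × 2.395 = 113.3 mg/L
Css,min = Css,max × e^(−kτ) = 113.3 × 0.5824 ≈ 66.0 mg/L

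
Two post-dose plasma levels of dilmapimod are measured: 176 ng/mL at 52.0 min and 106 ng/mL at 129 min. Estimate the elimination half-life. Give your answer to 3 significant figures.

k = ln(C₁/C₂) / (t₂ − t₁) = ln(176/106) / (129 − 52.0)
  = 0.5070 / 77.00 = 0.006585 min⁻¹
t½ = ln 2 / k = ln 2 / 0.006585 ≈ 105 minutes

105 minutes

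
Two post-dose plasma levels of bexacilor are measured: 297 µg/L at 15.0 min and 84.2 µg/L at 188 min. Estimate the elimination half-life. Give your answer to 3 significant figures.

k = ln(C₁/C₂) / (t₂ − t₁) = ln(297/84.2) / (188 − 15.0)
  = 1.261 / 173.0 = 0.007286 min⁻¹
t½ = ln 2 / k = ln 2 / 0.007286 ≈ 95.1 minutes

95.1 minutes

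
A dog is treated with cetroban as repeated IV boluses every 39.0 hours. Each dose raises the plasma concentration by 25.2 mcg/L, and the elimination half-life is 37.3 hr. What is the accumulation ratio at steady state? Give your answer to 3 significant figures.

1.94

k = ln 2 / 37.3 = 0.01858 hr⁻¹
Fraction remaining after one interval: e^(−kτ) = e^(−0.01858 × 39.0) = 0.4845
R = 1 / (1 − 0.4845) = 1 / 0.5155 ≈ 1.94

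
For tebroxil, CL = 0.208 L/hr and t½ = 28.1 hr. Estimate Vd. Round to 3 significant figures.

k = ln 2 / t½ = ln 2 / 28.1 = 0.02467 hr⁻¹
V = CL / k = 0.208 / 0.02467 ≈ 8.43 L

8.43 L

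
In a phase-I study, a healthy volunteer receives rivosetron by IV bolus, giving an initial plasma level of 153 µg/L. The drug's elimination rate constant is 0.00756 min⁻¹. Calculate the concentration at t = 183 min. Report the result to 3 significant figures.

C(t) = C₀ e^(−kt) = 153 × e^(−0.007560 × 183) = 153 × e^(−1.383) = 153 × 0.2507 ≈ 38.4 µg/L

38.4 µg/L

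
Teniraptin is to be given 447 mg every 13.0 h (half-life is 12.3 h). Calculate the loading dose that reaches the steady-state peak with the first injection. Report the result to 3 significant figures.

861 mg

k = ln 2 / 12.3 = 0.05635 h⁻¹
Accumulation ratio R = 1 / (1 − e^(−kτ)) = 1 / (1 − e^(−0.05635×13.0)) = 1 / (1 − 0.4807) = 1.926
Loading dose = maintenance dose × R = 447 × 1.926 ≈ 861 mg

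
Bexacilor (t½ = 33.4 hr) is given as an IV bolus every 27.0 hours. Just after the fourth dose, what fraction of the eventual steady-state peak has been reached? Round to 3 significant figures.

k = ln 2 / 33.4 = 0.02075 hr⁻¹
f_n = 1 − e^(−nkτ) = 1 − e^(−4 × 0.02075 × 27.0) = 1 − e^(−2.241) = 1 − 0.1063 ≈ 0.894

0.894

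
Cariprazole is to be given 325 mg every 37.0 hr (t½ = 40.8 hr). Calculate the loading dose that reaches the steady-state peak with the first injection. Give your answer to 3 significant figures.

696 mg

k = ln 2 / 40.8 = 0.01699 hr⁻¹
Accumulation ratio R = 1 / (1 − e^(−kτ)) = 1 / (1 − e^(−0.01699×37.0)) = 1 / (1 − 0.5333) = 2.143
Loading dose = maintenance dose × R = 325 × 2.143 ≈ 696 mg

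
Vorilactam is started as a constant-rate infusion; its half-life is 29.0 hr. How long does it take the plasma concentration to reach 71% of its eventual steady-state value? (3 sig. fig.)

51.8 hours

k = ln 2 / 29.0 = 0.02390 hr⁻¹
f = 1 − e^(−kt)  ⇒  t = −ln(1 − f) / k
t = −ln(1 − 0.71) / 0.02390 = 1.238 / 0.02390 ≈ 51.8 hours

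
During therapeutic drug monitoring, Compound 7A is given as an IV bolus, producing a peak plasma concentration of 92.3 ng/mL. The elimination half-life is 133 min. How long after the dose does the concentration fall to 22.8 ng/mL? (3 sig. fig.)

268 minutes

k = ln 2 / 133 = 0.005212 min⁻¹
C(t) = C₀ e^(−kt)  ⇒  t = ln(C₀/C) / k
t = ln(92.3/22.8) / 0.005212 = 1.398 / 0.005212 ≈ 268 minutes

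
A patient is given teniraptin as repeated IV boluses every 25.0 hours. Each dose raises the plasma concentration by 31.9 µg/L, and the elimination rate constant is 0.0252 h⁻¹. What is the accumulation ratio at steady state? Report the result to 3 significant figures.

Fraction remaining after one interval: e^(−kτ) = e^(−0.02520 × 25.0) = 0.5326
R = 1 / (1 − 0.5326) = 1 / 0.4674 ≈ 2.14

2.14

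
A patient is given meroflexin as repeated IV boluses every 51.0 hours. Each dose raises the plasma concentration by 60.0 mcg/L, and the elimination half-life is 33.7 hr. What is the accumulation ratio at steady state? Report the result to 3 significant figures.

1.54

k = ln 2 / 33.7 = 0.02057 hr⁻¹
Fraction remaining after one interval: e^(−kτ) = e^(−0.02057 × 51.0) = 0.3503
R = 1 / (1 − 0.3503) = 1 / 0.6497 ≈ 1.54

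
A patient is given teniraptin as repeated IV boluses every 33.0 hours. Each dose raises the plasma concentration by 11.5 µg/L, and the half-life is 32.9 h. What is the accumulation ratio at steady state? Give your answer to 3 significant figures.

2.00

k = ln 2 / 32.9 = 0.02107 h⁻¹
Fraction remaining after one interval: e^(−kτ) = e^(−0.02107 × 33.0) = 0.4989
R = 1 / (1 − 0.4989) = 1 / 0.5011 ≈ 2.00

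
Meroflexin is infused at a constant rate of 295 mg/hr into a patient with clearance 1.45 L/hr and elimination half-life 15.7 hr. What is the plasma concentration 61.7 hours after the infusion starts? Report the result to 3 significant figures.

190 mg/L

Css = rate / CL = 295 / 1.45 = 203.4 mg/L
k = ln 2 / 15.7 = 0.04415 hr⁻¹
C(t) = Css (1 − e^(−kt)) = 203.4 × (1 − e^(−2.724)) = 203.4 × 0.9344 ≈ 190 mg/L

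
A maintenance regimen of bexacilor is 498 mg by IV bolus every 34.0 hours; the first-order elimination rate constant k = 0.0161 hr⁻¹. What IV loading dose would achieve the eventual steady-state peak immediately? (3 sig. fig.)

1180 mg

Accumulation ratio R = 1 / (1 − e^(−kτ)) = 1 / (1 − e^(−0.01610×34.0)) = 1 / (1 − 0.5785) = 2.372
Loading dose = maintenance dose × R = 498 × 2.372 ≈ 1180 mg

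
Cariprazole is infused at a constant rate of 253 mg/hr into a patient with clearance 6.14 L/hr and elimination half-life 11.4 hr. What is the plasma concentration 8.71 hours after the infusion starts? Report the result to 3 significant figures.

Css = rate / CL = 253 / 6.14 = 41.21 µg/mL
k = ln 2 / 11.4 = 0.06080 hr⁻¹
C(t) = Css (1 − e^(−kt)) = 41.21 × (1 − e^(−0.5296)) = 41.21 × 0.4112 ≈ 16.9 µg/mL

16.9 µg/mL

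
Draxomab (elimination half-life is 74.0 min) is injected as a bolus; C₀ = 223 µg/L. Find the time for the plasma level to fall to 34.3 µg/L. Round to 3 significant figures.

200 minutes

k = ln 2 / 74.0 = 0.009367 min⁻¹
C(t) = C₀ e^(−kt)  ⇒  t = ln(C₀/C) / k
t = ln(223/34.3) / 0.009367 = 1.872 / 0.009367 ≈ 200 minutes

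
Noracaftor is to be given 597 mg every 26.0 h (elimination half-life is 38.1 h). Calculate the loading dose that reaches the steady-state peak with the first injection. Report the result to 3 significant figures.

k = ln 2 / 38.1 = 0.01819 h⁻¹
Accumulation ratio R = 1 / (1 − e^(−kτ)) = 1 / (1 − e^(−0.01819×26.0)) = 1 / (1 − 0.6231) = 2.653
Loading dose = maintenance dose × R = 597 × 2.653 ≈ 1580 mg

1580 mg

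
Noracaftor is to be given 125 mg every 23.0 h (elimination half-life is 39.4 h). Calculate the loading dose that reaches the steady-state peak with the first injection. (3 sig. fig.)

k = ln 2 / 39.4 = 0.01759 h⁻¹
Accumulation ratio R = 1 / (1 − e^(−kτ)) = 1 / (1 − e^(−0.01759×23.0)) = 1 / (1 − 0.6672) = 3.005
Loading dose = maintenance dose × R = 125 × 3.005 ≈ 376 mg

376 mg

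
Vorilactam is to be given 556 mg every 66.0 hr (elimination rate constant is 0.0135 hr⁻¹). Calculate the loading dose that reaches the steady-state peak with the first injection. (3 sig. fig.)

Accumulation ratio R = 1 / (1 − e^(−kτ)) = 1 / (1 − e^(−0.01350×66.0)) = 1 / (1 − 0.4102) = 1.696
Loading dose = maintenance dose × R = 556 × 1.696 ≈ 943 mg

943 mg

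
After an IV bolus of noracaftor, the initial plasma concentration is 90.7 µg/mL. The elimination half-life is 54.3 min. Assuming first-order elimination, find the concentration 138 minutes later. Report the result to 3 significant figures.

15.6 µg/mL

k = ln 2 / 54.3 = 0.01277 min⁻¹
C(t) = C₀ e^(−kt) = 90.7 × e^(−0.01277 × 138) = 90.7 × e^(−1.762) = 90.7 × 0.1718 ≈ 15.6 µg/mL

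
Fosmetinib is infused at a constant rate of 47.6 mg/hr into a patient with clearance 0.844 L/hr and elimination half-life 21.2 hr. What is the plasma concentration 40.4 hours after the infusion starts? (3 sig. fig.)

41.3 µg/mL

Css = rate / CL = 47.6 / 0.844 = 56.40 µg/mL
k = ln 2 / 21.2 = 0.03270 hr⁻¹
C(t) = Css (1 − e^(−kt)) = 56.40 × (1 − e^(−1.321)) = 56.40 × 0.7331 ≈ 41.3 µg/mL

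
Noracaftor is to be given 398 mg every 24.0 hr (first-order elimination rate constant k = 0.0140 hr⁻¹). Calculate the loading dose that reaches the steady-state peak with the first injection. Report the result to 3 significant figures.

1390 mg

Accumulation ratio R = 1 / (1 − e^(−kτ)) = 1 / (1 − e^(−0.01400×24.0)) = 1 / (1 − 0.7146) = 3.504
Loading dose = maintenance dose × R = 398 × 3.504 ≈ 1390 mg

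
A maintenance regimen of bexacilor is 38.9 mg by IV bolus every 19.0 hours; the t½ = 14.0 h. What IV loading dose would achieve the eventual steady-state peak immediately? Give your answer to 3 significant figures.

63.8 mg

k = ln 2 / 14.0 = 0.04951 h⁻¹
Accumulation ratio R = 1 / (1 − e^(−kτ)) = 1 / (1 − e^(−0.04951×19.0)) = 1 / (1 − 0.3904) = 1.640
Loading dose = maintenance dose × R = 38.9 × 1.640 ≈ 63.8 mg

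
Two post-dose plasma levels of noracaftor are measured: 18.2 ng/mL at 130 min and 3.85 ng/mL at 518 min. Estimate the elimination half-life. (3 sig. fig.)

173 minutes

k = ln(C₁/C₂) / (t₂ − t₁) = ln(18.2/3.85) / (518 − 130)
  = 1.553 / 388.0 = 0.004003 min⁻¹
t½ = ln 2 / k = ln 2 / 0.004003 ≈ 173 minutes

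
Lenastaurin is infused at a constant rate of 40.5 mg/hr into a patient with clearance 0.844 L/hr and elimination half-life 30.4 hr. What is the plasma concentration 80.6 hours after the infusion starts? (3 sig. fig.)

40.3 mg/L

Css = rate / CL = 40.5 / 0.844 = 47.99 mg/L
k = ln 2 / 30.4 = 0.02280 hr⁻¹
C(t) = Css (1 − e^(−kt)) = 47.99 × (1 − e^(−1.838)) = 47.99 × 0.8408 ≈ 40.3 mg/L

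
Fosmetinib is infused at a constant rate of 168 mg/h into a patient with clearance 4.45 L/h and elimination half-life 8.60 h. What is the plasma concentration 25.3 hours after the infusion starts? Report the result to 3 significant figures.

32.8 µg/mL

Css = rate / CL = 168 / 4.45 = 37.75 µg/mL
k = ln 2 / 8.60 = 0.08060 h⁻¹
C(t) = Css (1 − e^(−kt)) = 37.75 × (1 − e^(−2.039)) = 37.75 × 0.8699 ≈ 32.8 µg/mL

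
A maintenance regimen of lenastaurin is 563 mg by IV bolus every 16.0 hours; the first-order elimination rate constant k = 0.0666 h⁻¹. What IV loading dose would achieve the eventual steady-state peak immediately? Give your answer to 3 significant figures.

Accumulation ratio R = 1 / (1 − e^(−kτ)) = 1 / (1 − e^(−0.06660×16.0)) = 1 / (1 − 0.3445) = 1.526
Loading dose = maintenance dose × R = 563 × 1.526 ≈ 859 mg

859 mg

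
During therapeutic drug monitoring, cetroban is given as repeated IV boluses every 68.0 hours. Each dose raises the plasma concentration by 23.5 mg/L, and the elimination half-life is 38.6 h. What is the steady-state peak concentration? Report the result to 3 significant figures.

33.3 mg/L

k = ln 2 / 38.6 = 0.01796 h⁻¹
Fraction remaining after one interval: e^(−kτ) = e^(−0.01796 × 68.0) = 0.2949
R = 1 / (1 − 0.2949) = 1.418
Css,max = 23.5 × 1.418 ≈ 33.3 mg/L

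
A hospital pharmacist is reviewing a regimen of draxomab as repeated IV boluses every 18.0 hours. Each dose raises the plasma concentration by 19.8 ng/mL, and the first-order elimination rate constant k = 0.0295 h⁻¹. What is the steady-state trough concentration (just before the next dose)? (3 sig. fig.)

Fraction remaining after one interval: e^(−kτ) = e^(−0.02950 × 18.0) = 0.5880
R = 1 / (1 − 0.5880) = 2.427
Css,max = 19.8 × 2.427 = 48.06 ng/mL
Css,min = Css,max × e^(−kτ) = 48.06 × 0.5880 ≈ 28.3 ng/mL

28.3 ng/mL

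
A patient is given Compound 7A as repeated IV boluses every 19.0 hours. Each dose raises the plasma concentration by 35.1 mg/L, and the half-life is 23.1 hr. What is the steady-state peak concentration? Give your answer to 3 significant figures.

k = ln 2 / 23.1 = 0.03001 hr⁻¹
Fraction remaining after one interval: e^(−kτ) = e^(−0.03001 × 19.0) = 0.5655
R = 1 / (1 − 0.5655) = 2.301
Css,max = 35.1 × 2.301 ≈ 80.8 mg/L

80.8 mg/L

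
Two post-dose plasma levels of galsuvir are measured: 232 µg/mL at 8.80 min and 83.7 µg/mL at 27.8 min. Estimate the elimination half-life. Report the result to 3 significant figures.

12.9 minutes

k = ln(C₁/C₂) / (t₂ − t₁) = ln(232/83.7) / (27.8 − 8.80)
  = 1.019 / 19.00 = 0.05366 min⁻¹
t½ = ln 2 / k = ln 2 / 0.05366 ≈ 12.9 minutes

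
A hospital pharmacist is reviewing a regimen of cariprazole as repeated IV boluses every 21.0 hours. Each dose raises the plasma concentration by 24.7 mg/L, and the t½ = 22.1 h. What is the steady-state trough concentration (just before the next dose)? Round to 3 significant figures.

k = ln 2 / 22.1 = 0.03136 h⁻¹
Fraction remaining after one interval: e^(−kτ) = e^(−0.03136 × 21.0) = 0.5176
R = 1 / (1 − 0.5176) = 2.073
Css,max = 24.7 × 2.073 = 51.20 mg/L
Css,min = Css,max × e^(−kτ) = 51.20 × 0.5176 ≈ 26.5 mg/L

26.5 mg/L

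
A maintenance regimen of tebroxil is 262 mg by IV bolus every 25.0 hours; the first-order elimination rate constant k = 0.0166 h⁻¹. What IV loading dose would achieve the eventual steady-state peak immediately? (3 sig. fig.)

771 mg

Accumulation ratio R = 1 / (1 − e^(−kτ)) = 1 / (1 − e^(−0.01660×25.0)) = 1 / (1 − 0.6603) = 2.944
Loading dose = maintenance dose × R = 262 × 2.944 ≈ 771 mg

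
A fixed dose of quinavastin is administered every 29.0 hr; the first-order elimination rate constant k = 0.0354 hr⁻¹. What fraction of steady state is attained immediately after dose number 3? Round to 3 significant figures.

f_n = 1 − e^(−nkτ) = 1 − e^(−3 × 0.03540 × 29.0) = 1 − e^(−3.080) = 1 − 0.04597 ≈ 0.954

0.954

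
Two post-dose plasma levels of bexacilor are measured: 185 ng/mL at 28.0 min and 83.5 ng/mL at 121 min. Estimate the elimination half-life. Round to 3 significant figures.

k = ln(C₁/C₂) / (t₂ − t₁) = ln(185/83.5) / (121 − 28.0)
  = 0.7955 / 93.00 = 0.008554 min⁻¹
t½ = ln 2 / k = ln 2 / 0.008554 ≈ 81.0 minutes

81.0 minutes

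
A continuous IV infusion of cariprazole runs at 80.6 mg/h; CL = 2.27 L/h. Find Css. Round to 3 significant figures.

Css = infusion rate / CL = 80.6 / 2.27 ≈ 35.5 µg/mL

35.5 µg/mL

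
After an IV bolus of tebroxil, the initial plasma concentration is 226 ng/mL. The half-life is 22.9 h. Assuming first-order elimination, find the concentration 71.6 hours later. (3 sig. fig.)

k = ln 2 / 22.9 = 0.03027 h⁻¹
C(t) = C₀ e^(−kt) = 226 × e^(−0.03027 × 71.6) = 226 × e^(−2.167) = 226 × 0.1145 ≈ 25.9 ng/mL

25.9 ng/mL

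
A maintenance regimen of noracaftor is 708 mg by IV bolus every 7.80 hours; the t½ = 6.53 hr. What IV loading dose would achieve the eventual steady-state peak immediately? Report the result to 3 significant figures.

k = ln 2 / 6.53 = 0.1061 hr⁻¹
Accumulation ratio R = 1 / (1 − e^(−kτ)) = 1 / (1 − e^(−0.1061×7.80)) = 1 / (1 − 0.4369) = 1.776
Loading dose = maintenance dose × R = 708 × 1.776 ≈ 1260 mg

1260 mg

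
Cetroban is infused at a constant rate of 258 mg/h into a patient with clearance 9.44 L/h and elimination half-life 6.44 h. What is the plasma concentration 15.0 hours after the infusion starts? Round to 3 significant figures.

Css = rate / CL = 258 / 9.44 = 27.33 mg/L
k = ln 2 / 6.44 = 0.1076 h⁻¹
C(t) = Css (1 − e^(−kt)) = 27.33 × (1 − e^(−1.614)) = 27.33 × 0.8010 ≈ 21.9 mg/L

21.9 mg/L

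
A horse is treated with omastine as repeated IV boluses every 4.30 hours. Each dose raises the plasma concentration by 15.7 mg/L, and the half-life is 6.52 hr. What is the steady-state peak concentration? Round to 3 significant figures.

k = ln 2 / 6.52 = 0.1063 hr⁻¹
Fraction remaining after one interval: e^(−kτ) = e^(−0.1063 × 4.30) = 0.6331
R = 1 / (1 − 0.6331) = 2.725
Css,max = 15.7 × 2.725 ≈ 42.8 mg/L

42.8 mg/L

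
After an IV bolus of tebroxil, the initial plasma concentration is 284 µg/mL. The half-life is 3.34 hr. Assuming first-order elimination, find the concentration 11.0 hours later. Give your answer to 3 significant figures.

k = ln 2 / 3.34 = 0.2075 hr⁻¹
C(t) = C₀ e^(−kt) = 284 × e^(−0.2075 × 11.0) = 284 × e^(−2.283) = 284 × 0.1020 ≈ 29.0 µg/mL

29.0 µg/mL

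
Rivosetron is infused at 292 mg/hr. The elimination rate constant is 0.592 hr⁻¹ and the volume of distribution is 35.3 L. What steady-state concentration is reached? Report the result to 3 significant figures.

14.0 mg/L

CL = k · V = 0.592 × 35.3 = 20.90 L/hr
Css = rate / CL = 292 / 20.90 ≈ 14.0 mg/L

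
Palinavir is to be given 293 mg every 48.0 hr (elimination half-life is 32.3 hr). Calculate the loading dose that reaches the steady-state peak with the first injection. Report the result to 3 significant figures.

456 mg

k = ln 2 / 32.3 = 0.02146 hr⁻¹
Accumulation ratio R = 1 / (1 − e^(−kτ)) = 1 / (1 − e^(−0.02146×48.0)) = 1 / (1 − 0.3570) = 1.555
Loading dose = maintenance dose × R = 293 × 1.555 ≈ 456 mg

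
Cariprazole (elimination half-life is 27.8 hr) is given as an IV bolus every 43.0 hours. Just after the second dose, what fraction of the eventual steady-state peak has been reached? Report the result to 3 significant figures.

0.883

k = ln 2 / 27.8 = 0.02493 hr⁻¹
f_n = 1 − e^(−nkτ) = 1 − e^(−2 × 0.02493 × 43.0) = 1 − e^(−2.144) = 1 − 0.1172 ≈ 0.883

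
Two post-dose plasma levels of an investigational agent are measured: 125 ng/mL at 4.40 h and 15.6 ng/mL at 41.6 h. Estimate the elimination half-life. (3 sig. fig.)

12.4 hours

k = ln(C₁/C₂) / (t₂ − t₁) = ln(125/15.6) / (41.6 − 4.40)
  = 2.081 / 37.20 = 0.05594 h⁻¹
t½ = ln 2 / k = ln 2 / 0.05594 ≈ 12.4 hours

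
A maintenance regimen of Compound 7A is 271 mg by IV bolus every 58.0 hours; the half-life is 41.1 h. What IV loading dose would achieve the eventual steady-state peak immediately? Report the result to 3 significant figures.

k = ln 2 / 41.1 = 0.01686 h⁻¹
Accumulation ratio R = 1 / (1 − e^(−kτ)) = 1 / (1 − e^(−0.01686×58.0)) = 1 / (1 − 0.3760) = 1.603
Loading dose = maintenance dose × R = 271 × 1.603 ≈ 434 mg

434 mg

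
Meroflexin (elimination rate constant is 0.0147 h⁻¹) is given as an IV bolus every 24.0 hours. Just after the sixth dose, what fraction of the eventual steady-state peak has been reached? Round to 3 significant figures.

f_n = 1 − e^(−nkτ) = 1 − e^(−6 × 0.01470 × 24.0) = 1 − e^(−2.117) = 1 − 0.1204 ≈ 0.880

0.880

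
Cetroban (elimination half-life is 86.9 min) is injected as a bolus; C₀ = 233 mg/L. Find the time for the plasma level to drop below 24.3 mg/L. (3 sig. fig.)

k = ln 2 / 86.9 = 0.007976 min⁻¹
C(t) = C₀ e^(−kt)  ⇒  t = ln(C₀/C) / k
t = ln(233/24.3) / 0.007976 = 2.261 / 0.007976 ≈ 283 minutes

283 minutes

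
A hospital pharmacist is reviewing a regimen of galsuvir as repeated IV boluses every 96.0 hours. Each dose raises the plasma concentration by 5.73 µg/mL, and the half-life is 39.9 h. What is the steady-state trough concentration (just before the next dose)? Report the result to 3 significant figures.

1.33 µg/mL

k = ln 2 / 39.9 = 0.01737 h⁻¹
Fraction remaining after one interval: e^(−kτ) = e^(−0.01737 × 96.0) = 0.1887
R = 1 / (1 − 0.1887) = 1.233
Css,max = 5.73 × 1.233 = 7.063 µg/mL
Css,min = Css,max × e^(−kτ) = 7.063 × 0.1887 ≈ 1.33 µg/mL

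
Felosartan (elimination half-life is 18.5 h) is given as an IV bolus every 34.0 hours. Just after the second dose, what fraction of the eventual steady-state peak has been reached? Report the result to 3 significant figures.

0.922

k = ln 2 / 18.5 = 0.03747 h⁻¹
f_n = 1 − e^(−nkτ) = 1 − e^(−2 × 0.03747 × 34.0) = 1 − e^(−2.548) = 1 − 0.07825 ≈ 0.922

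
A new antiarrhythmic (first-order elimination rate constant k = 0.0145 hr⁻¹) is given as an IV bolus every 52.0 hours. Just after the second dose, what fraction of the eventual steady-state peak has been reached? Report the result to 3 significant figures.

0.779

f_n = 1 − e^(−nkτ) = 1 − e^(−2 × 0.01450 × 52.0) = 1 − e^(−1.508) = 1 − 0.2214 ≈ 0.779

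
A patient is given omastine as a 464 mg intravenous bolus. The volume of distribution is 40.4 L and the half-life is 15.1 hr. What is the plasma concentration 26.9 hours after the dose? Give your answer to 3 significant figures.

3.34 µg/mL

C₀ = dose / V = 464 / 40.4 = 11.49 µg/mL
k = ln 2 / 15.1 = 0.04590 hr⁻¹
C(t) = C₀ e^(−kt) = 11.49 × e^(−0.04590 × 26.9) = 11.49 × e^(−1.235) = 11.49 × 0.2909 ≈ 3.34 µg/mL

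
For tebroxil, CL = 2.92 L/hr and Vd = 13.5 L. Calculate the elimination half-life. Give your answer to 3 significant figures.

3.20 hours

k = CL / V = 2.92 / 13.5 = 0.2163 hr⁻¹
t½ = ln 2 / k = ln 2 / 0.2163 ≈ 3.20 hours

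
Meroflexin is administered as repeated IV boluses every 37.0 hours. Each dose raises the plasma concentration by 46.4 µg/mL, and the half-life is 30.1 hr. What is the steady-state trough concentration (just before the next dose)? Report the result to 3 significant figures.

34.5 µg/mL

k = ln 2 / 30.1 = 0.02303 hr⁻¹
Fraction remaining after one interval: e^(−kτ) = e^(−0.02303 × 37.0) = 0.4265
R = 1 / (1 − 0.4265) = 1.744
Css,max = 46.4 × 1.744 = 80.91 µg/mL
Css,min = Css,max × e^(−kτ) = 80.91 × 0.4265 ≈ 34.5 µg/mL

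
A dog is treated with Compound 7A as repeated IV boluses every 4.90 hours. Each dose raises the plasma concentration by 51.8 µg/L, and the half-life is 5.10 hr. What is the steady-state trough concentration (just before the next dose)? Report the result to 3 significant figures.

54.7 µg/L

k = ln 2 / 5.10 = 0.1359 hr⁻¹
Fraction remaining after one interval: e^(−kτ) = e^(−0.1359 × 4.90) = 0.5138
R = 1 / (1 − 0.5138) = 2.057
Css,max = 51.8 × 2.057 = 106.5 µg/L
Css,min = Css,max × e^(−kτ) = 106.5 × 0.5138 ≈ 54.7 µg/L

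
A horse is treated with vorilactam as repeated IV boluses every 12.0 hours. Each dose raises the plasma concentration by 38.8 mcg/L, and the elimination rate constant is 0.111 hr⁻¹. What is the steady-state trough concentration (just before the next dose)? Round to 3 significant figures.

Fraction remaining after one interval: e^(−kτ) = e^(−0.1110 × 12.0) = 0.2639
R = 1 / (1 − 0.2639) = 1.359
Css,max = 38.8 × 1.359 = 52.71 mcg/L
Css,min = Css,max × e^(−kτ) = 52.71 × 0.2639 ≈ 13.9 mcg/L

13.9 mcg/L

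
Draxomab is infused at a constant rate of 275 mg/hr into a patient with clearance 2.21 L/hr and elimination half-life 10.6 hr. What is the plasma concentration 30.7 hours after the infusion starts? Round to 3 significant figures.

Css = rate / CL = 275 / 2.21 = 124.4 mg/L
k = ln 2 / 10.6 = 0.06539 hr⁻¹
C(t) = Css (1 − e^(−kt)) = 124.4 × (1 − e^(−2.008)) = 124.4 × 0.8657 ≈ 108 mg/L

108 mg/L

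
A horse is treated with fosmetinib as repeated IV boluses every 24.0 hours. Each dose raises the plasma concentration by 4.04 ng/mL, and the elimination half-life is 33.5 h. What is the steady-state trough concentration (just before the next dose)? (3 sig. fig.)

k = ln 2 / 33.5 = 0.02069 h⁻¹
Fraction remaining after one interval: e^(−kτ) = e^(−0.02069 × 24.0) = 0.6086
R = 1 / (1 − 0.6086) = 2.555
Css,max = 4.04 × 2.555 = 10.32 ng/mL
Css,min = Css,max × e^(−kτ) = 10.32 × 0.6086 ≈ 6.28 ng/mL

6.28 ng/mL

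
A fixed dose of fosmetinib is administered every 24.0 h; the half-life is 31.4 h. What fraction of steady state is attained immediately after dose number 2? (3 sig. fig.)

0.653

k = ln 2 / 31.4 = 0.02207 h⁻¹
f_n = 1 − e^(−nkτ) = 1 − e^(−2 × 0.02207 × 24.0) = 1 − e^(−1.060) = 1 − 0.3466 ≈ 0.653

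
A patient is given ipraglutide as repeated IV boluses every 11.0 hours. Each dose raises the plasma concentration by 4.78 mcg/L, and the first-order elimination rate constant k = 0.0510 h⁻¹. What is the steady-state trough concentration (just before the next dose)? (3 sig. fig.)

6.35 mcg/L

Fraction remaining after one interval: e^(−kτ) = e^(−0.05100 × 11.0) = 0.5706
R = 1 / (1 − 0.5706) = 2.329
Css,max = 4.78 × 2.329 = 11.13 mcg/L
Css,min = Css,max × e^(−kτ) = 11.13 × 0.5706 ≈ 6.35 mcg/L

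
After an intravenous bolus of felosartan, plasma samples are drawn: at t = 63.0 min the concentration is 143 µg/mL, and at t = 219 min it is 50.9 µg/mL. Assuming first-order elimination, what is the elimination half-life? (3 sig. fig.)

105 minutes

k = ln(C₁/C₂) / (t₂ − t₁) = ln(143/50.9) / (219 − 63.0)
  = 1.033 / 156.0 = 0.006622 min⁻¹
t½ = ln 2 / k = ln 2 / 0.006622 ≈ 105 minutes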